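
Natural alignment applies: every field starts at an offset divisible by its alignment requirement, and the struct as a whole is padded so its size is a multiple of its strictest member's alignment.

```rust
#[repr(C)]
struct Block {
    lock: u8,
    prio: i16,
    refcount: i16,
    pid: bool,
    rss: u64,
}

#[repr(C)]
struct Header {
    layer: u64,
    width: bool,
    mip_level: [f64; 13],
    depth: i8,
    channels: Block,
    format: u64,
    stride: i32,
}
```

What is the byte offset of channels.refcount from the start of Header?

Block: @0: lock [1B, align 1] → 1; +1 pad (align 2); @2: prio [2B, align 2] → 4; @4: refcount [2B, align 2] → 6; @6: pid [1B, align 1] → 7; +1 pad (align 8); @8: rss [8B, align 8] → 16; size 16, align 8
@0: layer [8B, align 8] → 8
@8: width [1B, align 1] → 9
+7 pad (align 8)
@16: mip_level [104B, align 8] → 120
@120: depth [1B, align 1] → 121
+7 pad (align 8)
@128: channels [16B, align 8] → 144
within Block: refcount at 4
128 + 4 = 132

132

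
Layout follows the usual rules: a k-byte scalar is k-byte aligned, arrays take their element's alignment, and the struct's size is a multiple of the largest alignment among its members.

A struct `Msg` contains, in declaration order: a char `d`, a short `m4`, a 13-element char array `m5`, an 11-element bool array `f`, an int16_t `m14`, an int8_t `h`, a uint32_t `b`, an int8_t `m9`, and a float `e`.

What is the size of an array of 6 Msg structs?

@0: d [1B, align 1] → 1
+1 pad (align 2)
@2: m4 [2B, align 2] → 4
@4: m5 [13B, align 1] → 17
@17: f [11B, align 1] → 28
@28: m14 [2B, align 2] → 30
@30: h [1B, align 1] → 31
+1 pad (align 4)
@32: b [4B, align 4] → 36
@36: m9 [1B, align 1] → 37
+3 pad (align 4)
@40: e [4B, align 4] → 44
size 44, align 4
array of 6: 6 × 44 = 264

264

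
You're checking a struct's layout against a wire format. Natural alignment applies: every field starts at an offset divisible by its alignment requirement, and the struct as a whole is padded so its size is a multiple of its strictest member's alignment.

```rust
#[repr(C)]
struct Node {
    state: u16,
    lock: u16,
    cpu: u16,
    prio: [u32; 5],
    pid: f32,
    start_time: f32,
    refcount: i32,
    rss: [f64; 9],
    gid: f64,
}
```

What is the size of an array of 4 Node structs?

@0: state [2B, align 2] → 2
@2: lock [2B, align 2] → 4
@4: cpu [2B, align 2] → 6
+2 pad (align 4)
@8: prio [20B, align 4] → 28
@28: pid [4B, align 4] → 32
@32: start_time [4B, align 4] → 36
@36: refcount [4B, align 4] → 40
@40: rss [72B, align 8] → 112
@112: gid [8B, align 8] → 120
size 120, align 8
array of 4: 4 × 120 = 480

480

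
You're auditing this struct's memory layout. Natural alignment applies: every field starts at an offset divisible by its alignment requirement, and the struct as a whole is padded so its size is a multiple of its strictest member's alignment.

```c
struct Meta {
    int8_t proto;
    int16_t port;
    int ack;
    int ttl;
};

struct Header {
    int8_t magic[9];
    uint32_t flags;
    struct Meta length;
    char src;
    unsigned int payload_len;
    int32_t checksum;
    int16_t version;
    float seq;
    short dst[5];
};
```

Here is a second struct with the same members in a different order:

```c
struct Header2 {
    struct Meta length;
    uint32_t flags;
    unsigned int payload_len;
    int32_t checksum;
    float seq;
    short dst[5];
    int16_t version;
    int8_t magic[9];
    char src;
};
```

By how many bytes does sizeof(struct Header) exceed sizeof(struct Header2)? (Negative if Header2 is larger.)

8

Meta: proto at 0 (size 1, align 1) → ends 1; pad 1 to align 2 for port; port at 2 (size 2, align 2) → ends 4; ack at 4 (size 4, align 4) → ends 8; ttl at 8 (size 4, align 4) → ends 12; total 12 bytes, alignment 4
magic at 0 (size 9, align 1) → ends 9
pad 3 to align 4 for flags
flags at 12 (size 4, align 4) → ends 16
length at 16 (size 12, align 4) → ends 28
src at 28 (size 1, align 1) → ends 29
pad 3 to align 4 for payload_len
payload_len at 32 (size 4, align 4) → ends 36
checksum at 36 (size 4, align 4) → ends 40
version at 40 (size 2, align 2) → ends 42
pad 2 to align 4 for seq
seq at 44 (size 4, align 4) → ends 48
dst at 48 (size 10, align 2) → ends 58
tail pad 2 to reach multiple of 4
total 60 bytes, alignment 4
— Header2 —
length at 0 (size 12, align 4) → ends 12
flags at 12 (size 4, align 4) → ends 16
payload_len at 16 (size 4, align 4) → ends 20
checksum at 20 (size 4, align 4) → ends 24
seq at 24 (size 4, align 4) → ends 28
dst at 28 (size 10, align 2) → ends 38
version at 38 (size 2, align 2) → ends 40
magic at 40 (size 9, align 1) → ends 49
src at 49 (size 1, align 1) → ends 50
tail pad 2 to reach multiple of 4
total 52 bytes, alignment 4
60 − 52 = 8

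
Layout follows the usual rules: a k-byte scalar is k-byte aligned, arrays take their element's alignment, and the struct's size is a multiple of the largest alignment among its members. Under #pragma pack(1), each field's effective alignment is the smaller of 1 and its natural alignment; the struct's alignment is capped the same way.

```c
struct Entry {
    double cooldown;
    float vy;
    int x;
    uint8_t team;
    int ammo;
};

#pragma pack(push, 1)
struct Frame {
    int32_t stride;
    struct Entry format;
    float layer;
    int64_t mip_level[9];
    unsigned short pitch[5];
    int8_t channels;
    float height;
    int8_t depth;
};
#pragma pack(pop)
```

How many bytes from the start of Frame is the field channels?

114

Entry: cooldown at 0 (size 8, align 8) → ends 8; vy at 8 (size 4, align 4) → ends 12; x at 12 (size 4, align 4) → ends 16; team at 16 (size 1, align 1) → ends 17; pad 3 to align 4 for ammo; ammo at 20 (size 4, align 4) → ends 24; total 24 bytes, alignment 8
stride at 0 (size 4, align 1) → ends 4
format at 4 (size 24, align 1) → ends 28
layer at 28 (size 4, align 1) → ends 32
mip_level at 32 (size 72, align 1) → ends 104
pitch at 104 (size 10, align 1) → ends 114
channels at 114 (size 1, align 1) → ends 115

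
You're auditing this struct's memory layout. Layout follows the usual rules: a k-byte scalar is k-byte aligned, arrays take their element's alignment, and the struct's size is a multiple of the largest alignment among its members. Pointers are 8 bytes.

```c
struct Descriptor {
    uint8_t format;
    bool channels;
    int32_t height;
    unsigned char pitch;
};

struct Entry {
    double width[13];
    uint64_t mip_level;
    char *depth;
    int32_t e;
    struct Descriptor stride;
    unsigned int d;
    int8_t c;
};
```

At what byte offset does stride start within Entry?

124

Descriptor: @0: format [1B, align 1] → 1; @1: channels [1B, align 1] → 2; +2 pad (align 4); @4: height [4B, align 4] → 8; @8: pitch [1B, align 1] → 9; +3 tail pad (align 4); size 12, align 4
@0: width [104B, align 8] → 104
@104: mip_level [8B, align 8] → 112
@112: depth [8B, align 8] → 120
@120: e [4B, align 4] → 124
@124: stride [12B, align 4] → 136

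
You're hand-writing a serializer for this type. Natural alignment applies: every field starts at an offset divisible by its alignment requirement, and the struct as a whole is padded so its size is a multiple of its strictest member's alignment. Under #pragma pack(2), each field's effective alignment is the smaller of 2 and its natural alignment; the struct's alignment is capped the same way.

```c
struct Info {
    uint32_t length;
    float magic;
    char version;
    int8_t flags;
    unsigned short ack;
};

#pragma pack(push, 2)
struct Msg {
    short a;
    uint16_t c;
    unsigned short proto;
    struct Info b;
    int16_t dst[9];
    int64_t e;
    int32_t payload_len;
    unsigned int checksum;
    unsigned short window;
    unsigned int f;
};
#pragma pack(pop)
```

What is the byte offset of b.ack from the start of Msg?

16

Info: 0..4  length  (4B, 4-aligned); 4..8  magic  (4B, 4-aligned); 8..9  version  (1B, 1-aligned); 9..10  flags  (1B, 1-aligned); 10..12  ack  (2B, 2-aligned); sizeof = 12, alignof = 4
0..2  a  (2B, 2-aligned)
2..4  c  (2B, 2-aligned)
4..6  proto  (2B, 2-aligned)
6..18  b  (12B, 2-aligned)
within Info: ack at 10
6 + 10 = 16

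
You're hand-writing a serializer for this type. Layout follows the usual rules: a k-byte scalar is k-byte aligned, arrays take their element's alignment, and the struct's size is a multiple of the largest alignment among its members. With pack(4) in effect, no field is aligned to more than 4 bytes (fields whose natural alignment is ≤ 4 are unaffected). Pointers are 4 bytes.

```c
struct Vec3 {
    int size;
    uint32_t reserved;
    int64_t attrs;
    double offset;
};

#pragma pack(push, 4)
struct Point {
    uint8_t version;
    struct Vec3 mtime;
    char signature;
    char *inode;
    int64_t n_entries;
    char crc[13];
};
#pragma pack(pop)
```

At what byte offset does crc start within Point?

Vec3: @0: size [4B, align 4] → 4; @4: reserved [4B, align 4] → 8; @8: attrs [8B, align 8] → 16; @16: offset [8B, align 8] → 24; size 24, align 8
@0: version [1B, align 1] → 1
+3 pad (align 4)
@4: mtime [24B, align 4] → 28
@28: signature [1B, align 1] → 29
+3 pad (align 4)
@32: inode [4B, align 4] → 36
@36: n_entries [8B, align 4] → 44
@44: crc [13B, align 1] → 57

44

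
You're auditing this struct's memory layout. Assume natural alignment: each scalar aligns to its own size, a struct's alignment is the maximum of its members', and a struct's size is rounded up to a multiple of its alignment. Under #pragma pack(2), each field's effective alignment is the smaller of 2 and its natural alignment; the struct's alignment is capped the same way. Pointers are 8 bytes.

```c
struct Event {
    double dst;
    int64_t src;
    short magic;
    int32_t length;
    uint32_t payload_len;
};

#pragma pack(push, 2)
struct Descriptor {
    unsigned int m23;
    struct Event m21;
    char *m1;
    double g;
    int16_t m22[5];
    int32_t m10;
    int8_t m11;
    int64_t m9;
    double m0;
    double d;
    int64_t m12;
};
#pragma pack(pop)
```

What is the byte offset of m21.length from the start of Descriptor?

24

Event: 0..8  dst  (8B, 8-aligned); 8..16  src  (8B, 8-aligned); 16..18  magic  (2B, 2-aligned); 18..20  -- padding (2B); 20..24  length  (4B, 4-aligned); 24..28  payload_len  (4B, 4-aligned); 28..32  -- tail padding (4B); sizeof = 32, alignof = 8
0..4  m23  (4B, 2-aligned)
4..36  m21  (32B, 2-aligned)
within Event: length at 20
4 + 20 = 24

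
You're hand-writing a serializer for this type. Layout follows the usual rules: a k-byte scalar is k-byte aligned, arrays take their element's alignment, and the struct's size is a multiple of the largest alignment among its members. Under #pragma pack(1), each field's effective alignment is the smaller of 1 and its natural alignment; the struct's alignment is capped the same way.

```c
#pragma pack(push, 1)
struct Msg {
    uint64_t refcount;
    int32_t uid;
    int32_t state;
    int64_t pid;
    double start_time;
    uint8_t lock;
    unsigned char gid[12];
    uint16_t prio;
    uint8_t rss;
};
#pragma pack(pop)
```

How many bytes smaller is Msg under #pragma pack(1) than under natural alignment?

8

natural layout:
  refcount at 0 (size 8, align 8) → ends 8
  uid at 8 (size 4, align 4) → ends 12
  state at 12 (size 4, align 4) → ends 16
  pid at 16 (size 8, align 8) → ends 24
  start_time at 24 (size 8, align 8) → ends 32
  lock at 32 (size 1, align 1) → ends 33
  gid at 33 (size 12, align 1) → ends 45
  pad 1 to align 2 for prio
  prio at 46 (size 2, align 2) → ends 48
  rss at 48 (size 1, align 1) → ends 49
  tail pad 7 to reach multiple of 8
  total 56 bytes, alignment 8
packed(1) layout:
  refcount at 0 (size 8, align 1) → ends 8
  uid at 8 (size 4, align 1) → ends 12
  state at 12 (size 4, align 1) → ends 16
  pid at 16 (size 8, align 1) → ends 24
  start_time at 24 (size 8, align 1) → ends 32
  lock at 32 (size 1, align 1) → ends 33
  gid at 33 (size 12, align 1) → ends 45
  prio at 45 (size 2, align 1) → ends 47
  rss at 47 (size 1, align 1) → ends 48
  total 48 bytes, alignment 1
56 − 48 = 8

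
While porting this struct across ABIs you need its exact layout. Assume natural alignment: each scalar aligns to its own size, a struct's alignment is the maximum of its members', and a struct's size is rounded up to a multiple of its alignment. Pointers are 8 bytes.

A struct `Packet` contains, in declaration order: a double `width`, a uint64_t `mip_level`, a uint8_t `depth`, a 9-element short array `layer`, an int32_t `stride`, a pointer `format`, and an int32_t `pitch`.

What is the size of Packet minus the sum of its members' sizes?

width at 0 (size 8, align 8) → ends 8
mip_level at 8 (size 8, align 8) → ends 16
depth at 16 (size 1, align 1) → ends 17
pad 1 to align 2 for layer
layer at 18 (size 18, align 2) → ends 36
stride at 36 (size 4, align 4) → ends 40
format at 40 (size 8, align 8) → ends 48
pitch at 48 (size 4, align 4) → ends 52
tail pad 4 to reach multiple of 8
total 56 bytes, alignment 8
data bytes 51, size 56 → padding 5

5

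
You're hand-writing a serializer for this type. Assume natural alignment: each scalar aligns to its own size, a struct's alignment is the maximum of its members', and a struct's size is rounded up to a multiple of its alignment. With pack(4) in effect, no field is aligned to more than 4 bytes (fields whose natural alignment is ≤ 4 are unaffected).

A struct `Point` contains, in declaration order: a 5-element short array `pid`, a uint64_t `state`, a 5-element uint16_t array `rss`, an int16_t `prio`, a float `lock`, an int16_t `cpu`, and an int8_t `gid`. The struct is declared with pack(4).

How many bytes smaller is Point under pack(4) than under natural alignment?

natural layout:
  @0: pid [10B, align 2] → 10
  +6 pad (align 8)
  @16: state [8B, align 8] → 24
  @24: rss [10B, align 2] → 34
  @34: prio [2B, align 2] → 36
  @36: lock [4B, align 4] → 40
  @40: cpu [2B, align 2] → 42
  @42: gid [1B, align 1] → 43
  +5 tail pad (align 8)
  size 48, align 8
packed(4) layout:
  @0: pid [10B, align 2] → 10
  +2 pad (align 4)
  @12: state [8B, align 4] → 20
  @20: rss [10B, align 2] → 30
  @30: prio [2B, align 2] → 32
  @32: lock [4B, align 4] → 36
  @36: cpu [2B, align 2] → 38
  @38: gid [1B, align 1] → 39
  +1 tail pad (align 4)
  size 40, align 4
48 − 40 = 8

8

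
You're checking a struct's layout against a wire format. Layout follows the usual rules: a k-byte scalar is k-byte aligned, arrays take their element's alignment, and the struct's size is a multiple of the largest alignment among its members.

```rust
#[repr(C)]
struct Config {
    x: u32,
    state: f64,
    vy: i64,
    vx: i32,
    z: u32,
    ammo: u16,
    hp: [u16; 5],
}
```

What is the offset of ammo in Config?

@0: x [4B, align 4] → 4
+4 pad (align 8)
@8: state [8B, align 8] → 16
@16: vy [8B, align 8] → 24
@24: vx [4B, align 4] → 28
@28: z [4B, align 4] → 32
@32: ammo [2B, align 2] → 34

32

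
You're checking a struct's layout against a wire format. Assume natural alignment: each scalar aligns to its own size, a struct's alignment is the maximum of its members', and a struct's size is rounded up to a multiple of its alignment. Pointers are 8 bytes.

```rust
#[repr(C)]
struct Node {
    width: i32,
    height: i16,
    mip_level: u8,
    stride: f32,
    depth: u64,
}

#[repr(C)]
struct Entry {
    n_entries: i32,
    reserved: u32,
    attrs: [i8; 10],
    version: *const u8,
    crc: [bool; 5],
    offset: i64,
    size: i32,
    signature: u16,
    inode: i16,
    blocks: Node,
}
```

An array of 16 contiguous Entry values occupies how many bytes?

Node: @0: width [4B, align 4] → 4; @4: height [2B, align 2] → 6; @6: mip_level [1B, align 1] → 7; +1 pad (align 4); @8: stride [4B, align 4] → 12; +4 pad (align 8); @16: depth [8B, align 8] → 24; size 24, align 8
@0: n_entries [4B, align 4] → 4
@4: reserved [4B, align 4] → 8
@8: attrs [10B, align 1] → 18
+6 pad (align 8)
@24: version [8B, align 8] → 32
@32: crc [5B, align 1] → 37
+3 pad (align 8)
@40: offset [8B, align 8] → 48
@48: size [4B, align 4] → 52
@52: signature [2B, align 2] → 54
@54: inode [2B, align 2] → 56
@56: blocks [24B, align 8] → 80
size 80, align 8
array of 16: 16 × 80 = 1280

1280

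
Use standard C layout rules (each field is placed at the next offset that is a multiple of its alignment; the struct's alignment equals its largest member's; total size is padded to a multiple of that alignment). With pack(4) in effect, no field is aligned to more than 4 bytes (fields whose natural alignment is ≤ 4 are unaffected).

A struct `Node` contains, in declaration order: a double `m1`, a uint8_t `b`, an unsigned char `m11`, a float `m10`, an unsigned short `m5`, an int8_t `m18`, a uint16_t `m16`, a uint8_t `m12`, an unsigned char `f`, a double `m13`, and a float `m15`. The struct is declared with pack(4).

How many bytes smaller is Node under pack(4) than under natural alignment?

4

natural layout:
  0..8  m1  (8B, 8-aligned)
  8..9  b  (1B, 1-aligned)
  9..10  m11  (1B, 1-aligned)
  10..12  -- padding (2B)
  12..16  m10  (4B, 4-aligned)
  16..18  m5  (2B, 2-aligned)
  18..19  m18  (1B, 1-aligned)
  19..20  -- padding (1B)
  20..22  m16  (2B, 2-aligned)
  22..23  m12  (1B, 1-aligned)
  23..24  f  (1B, 1-aligned)
  24..32  m13  (8B, 8-aligned)
  32..36  m15  (4B, 4-aligned)
  36..40  -- tail padding (4B)
  sizeof = 40, alignof = 8
packed(4) layout:
  0..8  m1  (8B, 4-aligned)
  8..9  b  (1B, 1-aligned)
  9..10  m11  (1B, 1-aligned)
  10..12  -- padding (2B)
  12..16  m10  (4B, 4-aligned)
  16..18  m5  (2B, 2-aligned)
  18..19  m18  (1B, 1-aligned)
  19..20  -- padding (1B)
  20..22  m16  (2B, 2-aligned)
  22..23  m12  (1B, 1-aligned)
  23..24  f  (1B, 1-aligned)
  24..32  m13  (8B, 4-aligned)
  32..36  m15  (4B, 4-aligned)
  sizeof = 36, alignof = 4
40 − 36 = 4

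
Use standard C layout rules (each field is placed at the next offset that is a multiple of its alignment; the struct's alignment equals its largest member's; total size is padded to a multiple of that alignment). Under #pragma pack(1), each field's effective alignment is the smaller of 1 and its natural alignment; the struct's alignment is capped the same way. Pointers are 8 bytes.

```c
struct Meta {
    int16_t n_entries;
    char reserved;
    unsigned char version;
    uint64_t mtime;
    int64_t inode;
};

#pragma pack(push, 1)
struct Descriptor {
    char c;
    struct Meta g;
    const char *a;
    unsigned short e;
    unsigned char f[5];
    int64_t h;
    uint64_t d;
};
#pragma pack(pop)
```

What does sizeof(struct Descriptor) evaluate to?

56

Meta: 0..2  n_entries  (2B, 2-aligned); 2..3  reserved  (1B, 1-aligned); 3..4  version  (1B, 1-aligned); 4..8  -- padding (4B); 8..16  mtime  (8B, 8-aligned); 16..24  inode  (8B, 8-aligned); sizeof = 24, alignof = 8
0..1  c  (1B, 1-aligned)
1..25  g  (24B, 1-aligned)
25..33  a  (8B, 1-aligned)
33..35  e  (2B, 1-aligned)
35..40  f  (5B, 1-aligned)
40..48  h  (8B, 1-aligned)
48..56  d  (8B, 1-aligned)
sizeof = 56, alignof = 1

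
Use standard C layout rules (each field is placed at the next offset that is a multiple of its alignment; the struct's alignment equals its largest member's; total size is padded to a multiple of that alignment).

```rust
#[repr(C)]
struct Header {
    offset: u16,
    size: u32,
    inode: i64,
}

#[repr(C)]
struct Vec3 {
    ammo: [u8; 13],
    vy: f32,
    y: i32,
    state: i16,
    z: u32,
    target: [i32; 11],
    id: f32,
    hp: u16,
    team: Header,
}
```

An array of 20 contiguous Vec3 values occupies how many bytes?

Header: @0: offset [2B, align 2] → 2; +2 pad (align 4); @4: size [4B, align 4] → 8; @8: inode [8B, align 8] → 16; size 16, align 8
@0: ammo [13B, align 1] → 13
+3 pad (align 4)
@16: vy [4B, align 4] → 20
@20: y [4B, align 4] → 24
@24: state [2B, align 2] → 26
+2 pad (align 4)
@28: z [4B, align 4] → 32
@32: target [44B, align 4] → 76
@76: id [4B, align 4] → 80
@80: hp [2B, align 2] → 82
+6 pad (align 8)
@88: team [16B, align 8] → 104
size 104, align 8
array of 20: 20 × 104 = 2080

2080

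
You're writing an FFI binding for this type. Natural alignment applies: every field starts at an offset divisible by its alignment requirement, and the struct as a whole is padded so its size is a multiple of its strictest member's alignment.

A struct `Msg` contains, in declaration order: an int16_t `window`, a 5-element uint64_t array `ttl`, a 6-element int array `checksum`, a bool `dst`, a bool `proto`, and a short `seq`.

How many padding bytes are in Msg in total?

window at 0 (size 2, align 2) → ends 2
pad 6 to align 8 for ttl
ttl at 8 (size 40, align 8) → ends 48
checksum at 48 (size 24, align 4) → ends 72
dst at 72 (size 1, align 1) → ends 73
proto at 73 (size 1, align 1) → ends 74
seq at 74 (size 2, align 2) → ends 76
tail pad 4 to reach multiple of 8
total 80 bytes, alignment 8
data bytes 70, size 80 → padding 10

10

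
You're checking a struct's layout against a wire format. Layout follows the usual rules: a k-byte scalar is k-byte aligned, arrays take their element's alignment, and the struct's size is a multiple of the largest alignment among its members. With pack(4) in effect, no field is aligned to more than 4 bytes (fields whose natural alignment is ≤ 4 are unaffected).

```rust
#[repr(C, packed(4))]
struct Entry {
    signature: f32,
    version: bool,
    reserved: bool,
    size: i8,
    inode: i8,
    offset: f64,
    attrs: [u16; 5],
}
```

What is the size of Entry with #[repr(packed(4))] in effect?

28

signature at 0 (size 4, align 4) → ends 4
version at 4 (size 1, align 1) → ends 5
reserved at 5 (size 1, align 1) → ends 6
size at 6 (size 1, align 1) → ends 7
inode at 7 (size 1, align 1) → ends 8
offset at 8 (size 8, align 4) → ends 16
attrs at 16 (size 10, align 2) → ends 26
tail pad 2 to reach multiple of 4
total 28 bytes, alignment 4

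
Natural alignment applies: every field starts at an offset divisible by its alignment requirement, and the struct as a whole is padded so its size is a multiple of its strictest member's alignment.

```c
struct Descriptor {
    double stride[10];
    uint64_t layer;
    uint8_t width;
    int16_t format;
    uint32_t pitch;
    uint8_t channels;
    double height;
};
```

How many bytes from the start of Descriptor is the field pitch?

92

0..80  stride  (80B, 8-aligned)
80..88  layer  (8B, 8-aligned)
88..89  width  (1B, 1-aligned)
89..90  -- padding (1B)
90..92  format  (2B, 2-aligned)
92..96  pitch  (4B, 4-aligned)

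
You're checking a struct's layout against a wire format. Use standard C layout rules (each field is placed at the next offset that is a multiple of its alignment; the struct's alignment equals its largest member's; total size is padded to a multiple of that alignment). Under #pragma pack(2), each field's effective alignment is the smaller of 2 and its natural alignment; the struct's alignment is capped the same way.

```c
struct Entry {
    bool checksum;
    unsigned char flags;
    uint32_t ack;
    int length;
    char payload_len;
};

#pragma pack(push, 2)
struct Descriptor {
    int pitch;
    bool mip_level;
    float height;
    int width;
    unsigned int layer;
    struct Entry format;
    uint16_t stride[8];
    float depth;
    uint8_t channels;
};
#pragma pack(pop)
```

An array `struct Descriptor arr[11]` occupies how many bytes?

616

Entry: 0..1  checksum  (1B, 1-aligned); 1..2  flags  (1B, 1-aligned); 2..4  -- padding (2B); 4..8  ack  (4B, 4-aligned); 8..12  length  (4B, 4-aligned); 12..13  payload_len  (1B, 1-aligned); 13..16  -- tail padding (3B); sizeof = 16, alignof = 4
0..4  pitch  (4B, 2-aligned)
4..5  mip_level  (1B, 1-aligned)
5..6  -- padding (1B)
6..10  height  (4B, 2-aligned)
10..14  width  (4B, 2-aligned)
14..18  layer  (4B, 2-aligned)
18..34  format  (16B, 2-aligned)
34..50  stride  (16B, 2-aligned)
50..54  depth  (4B, 2-aligned)
54..55  channels  (1B, 1-aligned)
55..56  -- tail padding (1B)
sizeof = 56, alignof = 2
array of 11: 11 × 56 = 616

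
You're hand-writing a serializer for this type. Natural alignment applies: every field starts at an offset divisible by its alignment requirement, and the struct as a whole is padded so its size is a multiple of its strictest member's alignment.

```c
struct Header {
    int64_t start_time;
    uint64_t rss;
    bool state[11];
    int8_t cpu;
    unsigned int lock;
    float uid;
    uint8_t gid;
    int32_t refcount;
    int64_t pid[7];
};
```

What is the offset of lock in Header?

28

start_time at 0 (size 8, align 8) → ends 8
rss at 8 (size 8, align 8) → ends 16
state at 16 (size 11, align 1) → ends 27
cpu at 27 (size 1, align 1) → ends 28
lock at 28 (size 4, align 4) → ends 32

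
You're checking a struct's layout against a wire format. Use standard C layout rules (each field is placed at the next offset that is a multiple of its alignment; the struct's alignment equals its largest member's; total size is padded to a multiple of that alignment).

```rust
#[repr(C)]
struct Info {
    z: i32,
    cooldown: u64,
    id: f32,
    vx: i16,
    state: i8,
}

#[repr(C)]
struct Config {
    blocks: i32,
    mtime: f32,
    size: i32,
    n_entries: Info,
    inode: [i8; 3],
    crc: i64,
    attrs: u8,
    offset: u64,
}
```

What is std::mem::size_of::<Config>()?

72

Info: z at 0 (size 4, align 4) → ends 4; pad 4 to align 8 for cooldown; cooldown at 8 (size 8, align 8) → ends 16; id at 16 (size 4, align 4) → ends 20; vx at 20 (size 2, align 2) → ends 22; state at 22 (size 1, align 1) → ends 23; tail pad 1 to reach multiple of 8; total 24 bytes, alignment 8
blocks at 0 (size 4, align 4) → ends 4
mtime at 4 (size 4, align 4) → ends 8
size at 8 (size 4, align 4) → ends 12
pad 4 to align 8 for n_entries
n_entries at 16 (size 24, align 8) → ends 40
inode at 40 (size 3, align 1) → ends 43
pad 5 to align 8 for crc
crc at 48 (size 8, align 8) → ends 56
attrs at 56 (size 1, align 1) → ends 57
pad 7 to align 8 for offset
offset at 64 (size 8, align 8) → ends 72
total 72 bytes, alignment 8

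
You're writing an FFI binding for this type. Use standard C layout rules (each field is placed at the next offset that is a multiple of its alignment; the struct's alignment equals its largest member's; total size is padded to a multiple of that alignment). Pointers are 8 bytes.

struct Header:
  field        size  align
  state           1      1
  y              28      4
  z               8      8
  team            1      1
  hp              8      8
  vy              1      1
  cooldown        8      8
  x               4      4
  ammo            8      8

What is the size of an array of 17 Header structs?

@0: state [1B, align 1] → 1
+3 pad (align 4)
@4: y [28B, align 4] → 32
@32: z [8B, align 8] → 40
@40: team [1B, align 1] → 41
+7 pad (align 8)
@48: hp [8B, align 8] → 56
@56: vy [1B, align 1] → 57
+7 pad (align 8)
@64: cooldown [8B, align 8] → 72
@72: x [4B, align 4] → 76
+4 pad (align 8)
@80: ammo [8B, align 8] → 88
size 88, align 8
array of 17: 17 × 88 = 1496

1496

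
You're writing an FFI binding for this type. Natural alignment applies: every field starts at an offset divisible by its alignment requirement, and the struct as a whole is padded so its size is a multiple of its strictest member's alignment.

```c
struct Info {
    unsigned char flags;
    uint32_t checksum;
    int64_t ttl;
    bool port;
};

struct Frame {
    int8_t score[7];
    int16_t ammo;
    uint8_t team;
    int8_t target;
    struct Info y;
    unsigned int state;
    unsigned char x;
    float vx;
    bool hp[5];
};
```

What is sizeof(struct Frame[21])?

1344

Info: flags at 0 (size 1, align 1) → ends 1; pad 3 to align 4 for checksum; checksum at 4 (size 4, align 4) → ends 8; ttl at 8 (size 8, align 8) → ends 16; port at 16 (size 1, align 1) → ends 17; tail pad 7 to reach multiple of 8; total 24 bytes, alignment 8
score at 0 (size 7, align 1) → ends 7
pad 1 to align 2 for ammo
ammo at 8 (size 2, align 2) → ends 10
team at 10 (size 1, align 1) → ends 11
target at 11 (size 1, align 1) → ends 12
pad 4 to align 8 for y
y at 16 (size 24, align 8) → ends 40
state at 40 (size 4, align 4) → ends 44
x at 44 (size 1, align 1) → ends 45
pad 3 to align 4 for vx
vx at 48 (size 4, align 4) → ends 52
hp at 52 (size 5, align 1) → ends 57
tail pad 7 to reach multiple of 8
total 64 bytes, alignment 8
array of 21: 21 × 64 = 1344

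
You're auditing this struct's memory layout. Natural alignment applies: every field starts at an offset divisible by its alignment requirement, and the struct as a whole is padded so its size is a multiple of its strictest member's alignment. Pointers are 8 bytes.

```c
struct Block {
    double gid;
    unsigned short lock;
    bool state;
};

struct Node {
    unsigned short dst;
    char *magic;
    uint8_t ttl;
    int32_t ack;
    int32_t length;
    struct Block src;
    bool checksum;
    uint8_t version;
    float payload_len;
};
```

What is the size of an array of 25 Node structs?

Block: gid at 0 (size 8, align 8) → ends 8; lock at 8 (size 2, align 2) → ends 10; state at 10 (size 1, align 1) → ends 11; tail pad 5 to reach multiple of 8; total 16 bytes, alignment 8
dst at 0 (size 2, align 2) → ends 2
pad 6 to align 8 for magic
magic at 8 (size 8, align 8) → ends 16
ttl at 16 (size 1, align 1) → ends 17
pad 3 to align 4 for ack
ack at 20 (size 4, align 4) → ends 24
length at 24 (size 4, align 4) → ends 28
pad 4 to align 8 for src
src at 32 (size 16, align 8) → ends 48
checksum at 48 (size 1, align 1) → ends 49
version at 49 (size 1, align 1) → ends 50
pad 2 to align 4 for payload_len
payload_len at 52 (size 4, align 4) → ends 56
total 56 bytes, alignment 8
array of 25: 25 × 56 = 1400

1400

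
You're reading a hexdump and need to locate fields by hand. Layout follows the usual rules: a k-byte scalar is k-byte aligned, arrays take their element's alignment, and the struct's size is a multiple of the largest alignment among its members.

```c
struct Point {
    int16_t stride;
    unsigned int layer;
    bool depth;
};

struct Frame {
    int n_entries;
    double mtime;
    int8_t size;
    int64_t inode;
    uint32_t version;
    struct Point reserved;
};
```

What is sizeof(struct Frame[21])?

Point: stride at 0 (size 2, align 2) → ends 2; pad 2 to align 4 for layer; layer at 4 (size 4, align 4) → ends 8; depth at 8 (size 1, align 1) → ends 9; tail pad 3 to reach multiple of 4; total 12 bytes, alignment 4
n_entries at 0 (size 4, align 4) → ends 4
pad 4 to align 8 for mtime
mtime at 8 (size 8, align 8) → ends 16
size at 16 (size 1, align 1) → ends 17
pad 7 to align 8 for inode
inode at 24 (size 8, align 8) → ends 32
version at 32 (size 4, align 4) → ends 36
reserved at 36 (size 12, align 4) → ends 48
total 48 bytes, alignment 8
array of 21: 21 × 48 = 1008

1008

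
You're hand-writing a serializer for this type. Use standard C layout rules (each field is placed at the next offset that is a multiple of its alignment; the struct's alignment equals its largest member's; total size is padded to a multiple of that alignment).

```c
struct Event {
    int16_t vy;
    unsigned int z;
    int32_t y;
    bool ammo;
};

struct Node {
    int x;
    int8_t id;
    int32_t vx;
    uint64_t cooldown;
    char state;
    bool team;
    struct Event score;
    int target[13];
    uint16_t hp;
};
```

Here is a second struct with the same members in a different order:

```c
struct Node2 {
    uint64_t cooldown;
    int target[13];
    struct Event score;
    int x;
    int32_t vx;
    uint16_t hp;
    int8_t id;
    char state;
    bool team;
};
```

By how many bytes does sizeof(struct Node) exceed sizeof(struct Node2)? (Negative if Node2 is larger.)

8

Event: vy at 0 (size 2, align 2) → ends 2; pad 2 to align 4 for z; z at 4 (size 4, align 4) → ends 8; y at 8 (size 4, align 4) → ends 12; ammo at 12 (size 1, align 1) → ends 13; tail pad 3 to reach multiple of 4; total 16 bytes, alignment 4
x at 0 (size 4, align 4) → ends 4
id at 4 (size 1, align 1) → ends 5
pad 3 to align 4 for vx
vx at 8 (size 4, align 4) → ends 12
pad 4 to align 8 for cooldown
cooldown at 16 (size 8, align 8) → ends 24
state at 24 (size 1, align 1) → ends 25
team at 25 (size 1, align 1) → ends 26
pad 2 to align 4 for score
score at 28 (size 16, align 4) → ends 44
target at 44 (size 52, align 4) → ends 96
hp at 96 (size 2, align 2) → ends 98
tail pad 6 to reach multiple of 8
total 104 bytes, alignment 8
— Node2 —
cooldown at 0 (size 8, align 8) → ends 8
target at 8 (size 52, align 4) → ends 60
score at 60 (size 16, align 4) → ends 76
x at 76 (size 4, align 4) → ends 80
vx at 80 (size 4, align 4) → ends 84
hp at 84 (size 2, align 2) → ends 86
id at 86 (size 1, align 1) → ends 87
state at 87 (size 1, align 1) → ends 88
team at 88 (size 1, align 1) → ends 89
tail pad 7 to reach multiple of 8
total 96 bytes, alignment 8
104 − 96 = 8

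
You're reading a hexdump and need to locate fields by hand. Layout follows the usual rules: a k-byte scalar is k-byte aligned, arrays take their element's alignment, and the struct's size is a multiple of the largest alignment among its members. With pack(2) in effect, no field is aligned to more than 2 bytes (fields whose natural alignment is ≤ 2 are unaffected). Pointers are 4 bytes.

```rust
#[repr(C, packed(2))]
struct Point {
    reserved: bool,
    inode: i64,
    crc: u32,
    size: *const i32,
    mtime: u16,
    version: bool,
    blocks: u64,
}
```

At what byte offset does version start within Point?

@0: reserved [1B, align 1] → 1
+1 pad (align 2)
@2: inode [8B, align 2] → 10
@10: crc [4B, align 2] → 14
@14: size [4B, align 2] → 18
@18: mtime [2B, align 2] → 20
@20: version [1B, align 1] → 21

20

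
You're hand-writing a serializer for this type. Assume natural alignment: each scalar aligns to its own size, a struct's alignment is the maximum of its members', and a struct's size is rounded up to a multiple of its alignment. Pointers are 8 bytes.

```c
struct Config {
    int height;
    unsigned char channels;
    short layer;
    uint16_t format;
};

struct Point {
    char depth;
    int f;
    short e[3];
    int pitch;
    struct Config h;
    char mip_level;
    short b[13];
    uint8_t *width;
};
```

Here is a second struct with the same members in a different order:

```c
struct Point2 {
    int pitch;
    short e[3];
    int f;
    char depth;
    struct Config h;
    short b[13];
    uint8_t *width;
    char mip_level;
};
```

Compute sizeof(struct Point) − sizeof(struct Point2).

Config: 0..4  height  (4B, 4-aligned); 4..5  channels  (1B, 1-aligned); 5..6  -- padding (1B); 6..8  layer  (2B, 2-aligned); 8..10  format  (2B, 2-aligned); 10..12  -- tail padding (2B); sizeof = 12, alignof = 4
0..1  depth  (1B, 1-aligned)
1..4  -- padding (3B)
4..8  f  (4B, 4-aligned)
8..14  e  (6B, 2-aligned)
14..16  -- padding (2B)
16..20  pitch  (4B, 4-aligned)
20..32  h  (12B, 4-aligned)
32..33  mip_level  (1B, 1-aligned)
33..34  -- padding (1B)
34..60  b  (26B, 2-aligned)
60..64  -- padding (4B)
64..72  width  (8B, 8-aligned)
sizeof = 72, alignof = 8
— Point2 —
0..4  pitch  (4B, 4-aligned)
4..10  e  (6B, 2-aligned)
10..12  -- padding (2B)
12..16  f  (4B, 4-aligned)
16..17  depth  (1B, 1-aligned)
17..20  -- padding (3B)
20..32  h  (12B, 4-aligned)
32..58  b  (26B, 2-aligned)
58..64  -- padding (6B)
64..72  width  (8B, 8-aligned)
72..73  mip_level  (1B, 1-aligned)
73..80  -- tail padding (7B)
sizeof = 80, alignof = 8
72 − 80 = -8

-8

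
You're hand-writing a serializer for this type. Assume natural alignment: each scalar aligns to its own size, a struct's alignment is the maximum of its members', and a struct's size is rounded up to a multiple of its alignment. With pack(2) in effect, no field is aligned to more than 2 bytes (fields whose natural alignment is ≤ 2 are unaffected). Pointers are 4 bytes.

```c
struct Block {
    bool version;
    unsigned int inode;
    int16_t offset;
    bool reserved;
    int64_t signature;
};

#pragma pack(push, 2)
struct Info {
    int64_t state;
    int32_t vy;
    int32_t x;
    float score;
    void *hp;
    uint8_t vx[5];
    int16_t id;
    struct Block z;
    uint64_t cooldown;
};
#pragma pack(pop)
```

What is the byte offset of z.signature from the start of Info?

Block: version at 0 (size 1, align 1) → ends 1; pad 3 to align 4 for inode; inode at 4 (size 4, align 4) → ends 8; offset at 8 (size 2, align 2) → ends 10; reserved at 10 (size 1, align 1) → ends 11; pad 5 to align 8 for signature; signature at 16 (size 8, align 8) → ends 24; total 24 bytes, alignment 8
state at 0 (size 8, align 2) → ends 8
vy at 8 (size 4, align 2) → ends 12
x at 12 (size 4, align 2) → ends 16
score at 16 (size 4, align 2) → ends 20
hp at 20 (size 4, align 2) → ends 24
vx at 24 (size 5, align 1) → ends 29
pad 1 to align 2 for id
id at 30 (size 2, align 2) → ends 32
z at 32 (size 24, align 2) → ends 56
within Block: signature at 16
32 + 16 = 48

48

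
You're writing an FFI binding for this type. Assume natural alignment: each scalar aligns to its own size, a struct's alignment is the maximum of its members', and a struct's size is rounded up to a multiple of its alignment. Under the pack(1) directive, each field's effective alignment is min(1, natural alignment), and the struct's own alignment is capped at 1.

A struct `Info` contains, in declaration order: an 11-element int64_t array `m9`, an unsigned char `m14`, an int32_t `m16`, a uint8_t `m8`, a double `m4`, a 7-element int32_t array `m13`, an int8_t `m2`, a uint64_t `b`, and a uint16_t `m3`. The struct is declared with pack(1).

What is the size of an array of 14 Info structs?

1974

0..88  m9  (88B, 1-aligned)
88..89  m14  (1B, 1-aligned)
89..93  m16  (4B, 1-aligned)
93..94  m8  (1B, 1-aligned)
94..102  m4  (8B, 1-aligned)
102..130  m13  (28B, 1-aligned)
130..131  m2  (1B, 1-aligned)
131..139  b  (8B, 1-aligned)
139..141  m3  (2B, 1-aligned)
sizeof = 141, alignof = 1
array of 14: 14 × 141 = 1974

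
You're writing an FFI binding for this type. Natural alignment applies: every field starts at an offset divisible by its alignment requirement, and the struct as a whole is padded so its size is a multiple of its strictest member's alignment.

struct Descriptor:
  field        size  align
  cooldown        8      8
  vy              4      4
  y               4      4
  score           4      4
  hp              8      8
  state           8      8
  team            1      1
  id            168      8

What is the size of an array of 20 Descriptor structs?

4320

0..8  cooldown  (8B, 8-aligned)
8..12  vy  (4B, 4-aligned)
12..16  y  (4B, 4-aligned)
16..20  score  (4B, 4-aligned)
20..24  -- padding (4B)
24..32  hp  (8B, 8-aligned)
32..40  state  (8B, 8-aligned)
40..41  team  (1B, 1-aligned)
41..48  -- padding (7B)
48..216  id  (168B, 8-aligned)
sizeof = 216, alignof = 8
array of 20: 20 × 216 = 4320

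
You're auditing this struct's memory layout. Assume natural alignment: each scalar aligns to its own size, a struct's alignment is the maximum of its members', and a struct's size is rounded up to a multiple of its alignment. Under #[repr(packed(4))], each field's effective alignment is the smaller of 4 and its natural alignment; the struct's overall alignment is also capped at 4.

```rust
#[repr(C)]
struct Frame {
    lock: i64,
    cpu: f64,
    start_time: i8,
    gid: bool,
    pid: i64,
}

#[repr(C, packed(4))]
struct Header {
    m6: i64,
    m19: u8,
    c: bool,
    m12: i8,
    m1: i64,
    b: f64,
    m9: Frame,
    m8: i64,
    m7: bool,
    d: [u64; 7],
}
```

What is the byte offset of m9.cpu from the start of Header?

36

Frame: @0: lock [8B, align 8] → 8; @8: cpu [8B, align 8] → 16; @16: start_time [1B, align 1] → 17; @17: gid [1B, align 1] → 18; +6 pad (align 8); @24: pid [8B, align 8] → 32; size 32, align 8
@0: m6 [8B, align 4] → 8
@8: m19 [1B, align 1] → 9
@9: c [1B, align 1] → 10
@10: m12 [1B, align 1] → 11
+1 pad (align 4)
@12: m1 [8B, align 4] → 20
@20: b [8B, align 4] → 28
@28: m9 [32B, align 4] → 60
within Frame: cpu at 8
28 + 8 = 36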